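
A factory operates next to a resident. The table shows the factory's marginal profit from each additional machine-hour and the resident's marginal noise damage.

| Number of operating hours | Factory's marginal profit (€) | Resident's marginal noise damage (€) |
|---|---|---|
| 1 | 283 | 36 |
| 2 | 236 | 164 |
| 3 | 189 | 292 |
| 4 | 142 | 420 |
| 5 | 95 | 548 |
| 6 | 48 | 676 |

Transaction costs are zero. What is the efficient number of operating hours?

2

Bargaining reaches the level where marginal profit last exceeds marginal noise damage.
That holds through level 2 (236 ≥ 164) but not at 3 (189 < 292).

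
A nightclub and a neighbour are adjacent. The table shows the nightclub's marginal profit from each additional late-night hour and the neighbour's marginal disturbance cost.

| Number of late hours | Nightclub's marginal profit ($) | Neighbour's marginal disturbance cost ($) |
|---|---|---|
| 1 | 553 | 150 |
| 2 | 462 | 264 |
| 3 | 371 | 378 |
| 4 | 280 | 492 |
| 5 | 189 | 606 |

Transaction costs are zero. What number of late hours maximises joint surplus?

Bargaining reaches the level where marginal profit last exceeds marginal disturbance cost.
That holds through level 2 (462 ≥ 264) but not at 3 (371 < 378).

2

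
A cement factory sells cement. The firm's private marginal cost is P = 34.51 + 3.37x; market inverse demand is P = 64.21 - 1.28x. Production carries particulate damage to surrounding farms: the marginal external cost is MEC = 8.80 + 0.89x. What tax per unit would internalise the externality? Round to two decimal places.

tax = 12.16 per unit

Social marginal cost = private MC + MEC = 43.31 + 4.26x.
Set SMC = demand: 43.31 + 4.26x = 64.21 - 1.28x → x* = 3.7726.
The Pigouvian tax equals MEC at x*: 8.80 + 0.89×3.7726 = 12.1576.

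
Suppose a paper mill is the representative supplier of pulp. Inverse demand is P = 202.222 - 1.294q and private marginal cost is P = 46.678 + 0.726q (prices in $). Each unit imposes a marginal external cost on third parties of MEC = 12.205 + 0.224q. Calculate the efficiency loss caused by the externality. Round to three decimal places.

Market equilibrium (private): 46.678 + 0.726q = 202.222 - 1.294q → q_m = 77.0020.
Social marginal cost = private MC + MEC = 58.883 + 0.950q.
Set SMC = demand: 58.883 + 0.950q = 202.222 - 1.294q → q* = 63.8766.
The loss is the area between SMC and demand from q* to q_m; with linear curves that's a triangle of height MEC(q_m).
DWL = ½ × 13.1254 × 29.4534 = 193.2938.

DWL = $193.294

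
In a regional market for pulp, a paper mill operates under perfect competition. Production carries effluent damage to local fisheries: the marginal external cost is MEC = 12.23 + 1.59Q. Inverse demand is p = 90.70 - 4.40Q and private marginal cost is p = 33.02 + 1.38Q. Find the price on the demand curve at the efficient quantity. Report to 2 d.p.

P = 63.57

Social marginal cost = private MC + MEC = 45.25 + 2.97Q.
Set SMC = demand: 45.25 + 2.97Q = 90.70 - 4.40Q → Q* = 6.1669.
Consumer price on the demand curve at Q*: 90.70 − 4.40×6.1669 = 63.5656.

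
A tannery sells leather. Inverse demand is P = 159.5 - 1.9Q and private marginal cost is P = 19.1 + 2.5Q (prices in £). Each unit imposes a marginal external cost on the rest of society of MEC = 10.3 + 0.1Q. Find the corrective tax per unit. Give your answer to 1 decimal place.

tax = £13.2 per unit

Social marginal cost = private MC + MEC = 29.4 + 2.6Q.
Set SMC = demand: 29.4 + 2.6Q = 159.5 - 1.9Q → Q* = 28.9111.
The Pigouvian tax equals MEC at Q*: 10.3 + 0.1×28.9111 = 13.1911.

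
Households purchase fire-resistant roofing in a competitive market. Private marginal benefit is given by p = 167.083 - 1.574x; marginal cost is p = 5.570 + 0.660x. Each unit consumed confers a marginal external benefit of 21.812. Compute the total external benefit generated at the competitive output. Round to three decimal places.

1576.957

Market equilibrium (private): 5.570 + 0.660x = 167.083 - 1.574x → x_m = 72.2977.
Total external benefit = MEB × x_m = 21.812 × 72.2977 = 1576.9574.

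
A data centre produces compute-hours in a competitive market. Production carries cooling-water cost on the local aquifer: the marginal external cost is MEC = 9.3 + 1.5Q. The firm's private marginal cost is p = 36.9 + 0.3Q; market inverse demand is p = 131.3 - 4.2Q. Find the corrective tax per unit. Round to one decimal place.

tax = 30.6 per unit

Social marginal cost = private MC + MEC = 46.2 + 1.8Q.
Set SMC = demand: 46.2 + 1.8Q = 131.3 - 4.2Q → Q* = 14.1833.
The Pigouvian tax equals MEC at Q*: 9.3 + 1.5×14.1833 = 30.5750.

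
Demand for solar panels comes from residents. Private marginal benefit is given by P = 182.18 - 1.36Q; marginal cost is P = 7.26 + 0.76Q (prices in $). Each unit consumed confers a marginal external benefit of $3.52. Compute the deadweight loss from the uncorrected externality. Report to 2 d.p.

Market equilibrium (private): 7.26 + 0.76Q = 182.18 - 1.36Q → Q_m = 82.5094.
Social marginal benefit = demand + MEB = 185.70 - 1.36Q.
Set SMB = MC: 185.70 - 1.36Q = 7.26 + 0.76Q → Q* = 84.1698.
Between Q* and Q_m the wedge SMB − MC runs linearly from 0 to MEB(Q_m), so the loss is a triangle.
DWL = ½ × 1.6604 × 3.5200 = 2.9223.

DWL = $2.92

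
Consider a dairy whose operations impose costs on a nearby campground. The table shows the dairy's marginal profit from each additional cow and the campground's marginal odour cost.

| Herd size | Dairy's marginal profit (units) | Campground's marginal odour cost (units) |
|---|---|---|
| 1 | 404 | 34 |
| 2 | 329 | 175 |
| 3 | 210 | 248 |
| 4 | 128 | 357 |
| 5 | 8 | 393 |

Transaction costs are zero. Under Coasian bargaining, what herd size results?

Bargaining reaches the level where marginal profit last exceeds marginal odour cost.
That holds through level 2 (329 ≥ 175) but not at 3 (210 < 248).

2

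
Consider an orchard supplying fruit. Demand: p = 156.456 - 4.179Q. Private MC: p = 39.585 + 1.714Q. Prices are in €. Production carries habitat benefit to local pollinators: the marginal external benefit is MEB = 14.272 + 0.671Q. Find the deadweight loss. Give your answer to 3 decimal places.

Market equilibrium (private): 39.585 + 1.714Q = 156.456 - 4.179Q → Q_m = 19.8322.
Social marginal cost = private MC − MEB = 25.313 + 1.043Q.
Set SMC = demand: 25.313 + 1.043Q = 156.456 - 4.179Q → Q* = 25.1136.
Height of the DWL triangle at Q_m is demand(Q_m) − SMC(Q_m) = MEB(Q_m) = 27.5794.
DWL = ½ × 5.2814 × 27.5794 = 72.8289.

DWL = €72.829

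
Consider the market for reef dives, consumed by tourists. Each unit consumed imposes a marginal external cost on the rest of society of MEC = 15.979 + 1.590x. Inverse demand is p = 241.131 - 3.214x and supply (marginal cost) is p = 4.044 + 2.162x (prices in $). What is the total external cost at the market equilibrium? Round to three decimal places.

$2250.884

Market equilibrium (private): 4.044 + 2.162x = 241.131 - 3.214x → x_m = 44.1010.
Total external cost = ∫₀^{x_m} (15.979 + 1.590x) dx = 15.979×44.1010 + ½×1.590×44.1010² = 2250.8839.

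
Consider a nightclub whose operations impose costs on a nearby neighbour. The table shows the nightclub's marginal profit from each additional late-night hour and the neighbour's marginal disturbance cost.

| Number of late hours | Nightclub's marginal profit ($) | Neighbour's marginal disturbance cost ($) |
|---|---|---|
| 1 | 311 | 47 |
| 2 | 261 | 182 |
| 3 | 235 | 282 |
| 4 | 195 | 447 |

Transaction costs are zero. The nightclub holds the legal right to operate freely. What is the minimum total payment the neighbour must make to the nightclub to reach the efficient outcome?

$430

Left alone the nightclub would choose level 4 (marginal profit stays positive).
Efficient level: k* = 2 (marginal profit ≥ marginal disturbance cost through 2).
The neighbour must at least cover the nightclub's forgone profit from cutting 4→2: 235 + 195 = 430.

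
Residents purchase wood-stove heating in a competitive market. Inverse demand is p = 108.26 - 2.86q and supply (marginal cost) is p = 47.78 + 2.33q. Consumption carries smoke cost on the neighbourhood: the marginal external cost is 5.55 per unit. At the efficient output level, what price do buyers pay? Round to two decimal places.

Social marginal benefit = demand − MEC = 102.71 - 2.86q.
Set SMB = MC: 102.71 - 2.86q = 47.78 + 2.33q → q* = 10.5838.
Consumer price on the demand curve at q*: 108.26 − 2.86×10.5838 = 77.9903.

P = 77.99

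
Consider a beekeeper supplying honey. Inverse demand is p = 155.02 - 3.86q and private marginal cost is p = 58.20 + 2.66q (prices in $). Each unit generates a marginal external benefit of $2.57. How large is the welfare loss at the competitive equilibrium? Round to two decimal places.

DWL = $0.51

Market equilibrium (private): 58.20 + 2.66q = 155.02 - 3.86q → q_m = 14.8497.
Social marginal cost = private MC − MEB = 55.63 + 2.66q.
Set SMC = demand: 55.63 + 2.66q = 155.02 - 3.86q → q* = 15.2439.
The welfare-loss triangle has base |q_m − q*| and height MEB(q_m) (the vertical gap between SMC and demand is zero at q* and MEB at q_m).
DWL = ½ × 0.3942 × 2.5700 = 0.5065.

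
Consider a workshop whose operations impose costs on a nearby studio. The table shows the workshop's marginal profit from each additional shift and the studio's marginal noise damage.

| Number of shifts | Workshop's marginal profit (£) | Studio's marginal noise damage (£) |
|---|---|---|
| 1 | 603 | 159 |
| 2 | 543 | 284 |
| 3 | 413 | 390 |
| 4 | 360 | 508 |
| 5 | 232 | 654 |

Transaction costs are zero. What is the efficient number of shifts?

3

Bargaining reaches the level where marginal profit last exceeds marginal noise damage.
That holds through level 3 (413 ≥ 390) but not at 4 (360 < 508).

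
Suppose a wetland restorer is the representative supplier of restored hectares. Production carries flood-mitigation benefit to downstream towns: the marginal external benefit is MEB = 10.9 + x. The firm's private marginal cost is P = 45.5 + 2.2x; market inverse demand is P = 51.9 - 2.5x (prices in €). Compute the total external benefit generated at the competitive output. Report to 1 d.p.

Market equilibrium (private): 45.5 + 2.2x = 51.9 - 2.5x → x_m = 1.3617.
Total external benefit = ∫₀^{x_m} (10.9 + 1.0x) dx = 10.9×1.3617 + ½×1.0×1.3617² = 15.7696.

€15.8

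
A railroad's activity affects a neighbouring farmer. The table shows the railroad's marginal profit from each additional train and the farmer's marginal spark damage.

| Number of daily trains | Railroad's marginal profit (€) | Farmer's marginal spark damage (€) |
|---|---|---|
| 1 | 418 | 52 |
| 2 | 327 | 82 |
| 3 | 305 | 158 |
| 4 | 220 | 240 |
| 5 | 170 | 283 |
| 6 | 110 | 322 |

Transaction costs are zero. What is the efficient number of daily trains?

3

Bargaining reaches the level where marginal profit last exceeds marginal spark damage.
That holds through level 3 (305 ≥ 158) but not at 4 (220 < 240).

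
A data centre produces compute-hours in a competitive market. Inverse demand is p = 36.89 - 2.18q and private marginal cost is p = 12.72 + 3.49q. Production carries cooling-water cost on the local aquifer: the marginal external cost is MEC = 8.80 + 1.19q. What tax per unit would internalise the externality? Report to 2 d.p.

Social marginal cost = private MC + MEC = 21.52 + 4.68q.
Set SMC = demand: 21.52 + 4.68q = 36.89 - 2.18q → q* = 2.2405.
The Pigouvian tax equals MEC at q*: 8.80 + 1.19×2.2405 = 11.4662.

tax = 11.47 per unit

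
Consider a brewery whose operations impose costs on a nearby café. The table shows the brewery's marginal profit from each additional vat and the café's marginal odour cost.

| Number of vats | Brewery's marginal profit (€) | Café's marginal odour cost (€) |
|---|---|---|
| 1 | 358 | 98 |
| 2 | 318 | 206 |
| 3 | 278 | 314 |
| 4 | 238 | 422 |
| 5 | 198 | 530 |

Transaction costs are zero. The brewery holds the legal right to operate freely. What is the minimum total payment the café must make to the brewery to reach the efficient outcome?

€714

Left alone the brewery would choose level 5 (marginal profit stays positive).
Efficient level: k* = 2 (marginal profit ≥ marginal odour cost through 2).
The café must at least cover the brewery's forgone profit from cutting 5→2: 278 + 238 + 198 = 714.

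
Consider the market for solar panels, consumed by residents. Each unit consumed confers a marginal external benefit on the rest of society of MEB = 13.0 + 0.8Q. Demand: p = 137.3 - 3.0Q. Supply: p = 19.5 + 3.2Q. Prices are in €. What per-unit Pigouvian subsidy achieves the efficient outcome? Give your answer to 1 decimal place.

Social marginal benefit = demand + MEB = 150.3 - 2.2Q.
Set SMB = MC: 150.3 - 2.2Q = 19.5 + 3.2Q → Q* = 24.2222.
The Pigouvian subsidy equals MEB at Q*: 13.0 + 0.8×24.2222 = 32.3778.

subsidy = €32.4 per unit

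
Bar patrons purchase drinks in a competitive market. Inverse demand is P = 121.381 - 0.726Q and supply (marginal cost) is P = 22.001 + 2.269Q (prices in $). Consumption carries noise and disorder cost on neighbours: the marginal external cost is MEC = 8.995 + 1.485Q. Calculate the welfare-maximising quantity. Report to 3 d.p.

Social marginal benefit = demand − MEC = 112.386 - 2.211Q.
Set SMB = MC: 112.386 - 2.211Q = 22.001 + 2.269Q → Q* = 20.1752.

Q* = 20.175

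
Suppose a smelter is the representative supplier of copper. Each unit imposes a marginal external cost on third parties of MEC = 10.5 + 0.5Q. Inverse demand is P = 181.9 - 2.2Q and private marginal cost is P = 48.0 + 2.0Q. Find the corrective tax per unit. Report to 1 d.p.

tax = 23.6 per unit

Social marginal cost = private MC + MEC = 58.5 + 2.5Q.
Set SMC = demand: 58.5 + 2.5Q = 181.9 - 2.2Q → Q* = 26.2553.
The Pigouvian tax equals MEC at Q*: 10.5 + 0.5×26.2553 = 23.6277.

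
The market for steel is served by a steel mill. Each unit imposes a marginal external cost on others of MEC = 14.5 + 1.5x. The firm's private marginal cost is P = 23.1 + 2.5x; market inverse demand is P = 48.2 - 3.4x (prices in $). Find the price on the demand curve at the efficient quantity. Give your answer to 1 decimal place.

P = $43.3

Social marginal cost = private MC + MEC = 37.6 + 4.0x.
Set SMC = demand: 37.6 + 4.0x = 48.2 - 3.4x → x* = 1.4324.
Consumer price on the demand curve at x*: 48.2 − 3.4×1.4324 = 43.3298.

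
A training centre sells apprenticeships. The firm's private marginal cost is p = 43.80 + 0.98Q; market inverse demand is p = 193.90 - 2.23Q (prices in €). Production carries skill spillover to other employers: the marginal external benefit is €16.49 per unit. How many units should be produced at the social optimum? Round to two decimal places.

Q* = 51.90

Social marginal cost = private MC − MEB = 27.31 + 0.98Q.
Set SMC = demand: 27.31 + 0.98Q = 193.90 - 2.23Q → Q* = 51.8972.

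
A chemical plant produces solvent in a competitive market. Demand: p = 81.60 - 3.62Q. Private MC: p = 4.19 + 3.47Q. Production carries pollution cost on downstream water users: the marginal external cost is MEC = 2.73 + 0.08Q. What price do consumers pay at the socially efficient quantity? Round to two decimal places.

Social marginal cost = private MC + MEC = 6.92 + 3.55Q.
Set SMC = demand: 6.92 + 3.55Q = 81.60 - 3.62Q → Q* = 10.4156.
Consumer price on the demand curve at Q*: 81.60 − 3.62×10.4156 = 43.8955.

P = 43.90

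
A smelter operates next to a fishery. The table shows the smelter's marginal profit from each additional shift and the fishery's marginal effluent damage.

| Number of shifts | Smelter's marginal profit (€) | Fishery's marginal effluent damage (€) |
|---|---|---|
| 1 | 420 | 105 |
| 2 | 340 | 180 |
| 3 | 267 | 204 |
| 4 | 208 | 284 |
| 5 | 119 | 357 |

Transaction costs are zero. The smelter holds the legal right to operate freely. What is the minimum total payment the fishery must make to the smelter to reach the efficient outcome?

Left alone the smelter would choose level 5 (marginal profit stays positive).
Efficient level: k* = 3 (marginal profit ≥ marginal effluent damage through 3).
The fishery must at least cover the smelter's forgone profit from cutting 5→3: 208 + 119 = 327.

€327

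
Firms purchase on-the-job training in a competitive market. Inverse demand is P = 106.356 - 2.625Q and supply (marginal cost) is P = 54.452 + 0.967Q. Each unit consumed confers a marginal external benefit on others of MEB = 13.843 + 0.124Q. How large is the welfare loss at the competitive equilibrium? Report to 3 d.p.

DWL = 35.243

Market equilibrium (private): 54.452 + 0.967Q = 106.356 - 2.625Q → Q_m = 14.4499.
Social marginal benefit = demand + MEB = 120.199 - 2.501Q.
Set SMB = MC: 120.199 - 2.501Q = 54.452 + 0.967Q → Q* = 18.9582.
The loss is the area between SMB and MC from Q* to Q_m; with linear curves that's a triangle of height MEB(Q_m).
DWL = ½ × 4.5083 × 15.6348 = 35.2432.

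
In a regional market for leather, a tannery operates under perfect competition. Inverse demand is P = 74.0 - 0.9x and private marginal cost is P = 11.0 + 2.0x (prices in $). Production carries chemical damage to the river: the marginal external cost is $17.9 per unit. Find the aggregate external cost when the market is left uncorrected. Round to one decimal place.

$388.9

Market equilibrium (private): 11.0 + 2.0x = 74.0 - 0.9x → x_m = 21.7241.
Total external cost = MEC × x_m = 17.9 × 21.7241 = 388.8614.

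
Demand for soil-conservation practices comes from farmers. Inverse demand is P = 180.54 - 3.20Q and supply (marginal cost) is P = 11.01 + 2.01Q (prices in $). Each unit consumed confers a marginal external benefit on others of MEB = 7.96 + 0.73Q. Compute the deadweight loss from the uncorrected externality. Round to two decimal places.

DWL = $112.25

Market equilibrium (private): 11.01 + 2.01Q = 180.54 - 3.20Q → Q_m = 32.5393.
Social marginal benefit = demand + MEB = 188.50 - 2.47Q.
Set SMB = MC: 188.50 - 2.47Q = 11.01 + 2.01Q → Q* = 39.6183.
Height of the DWL triangle at Q_m is SMB(Q_m) − MC(Q_m) = MEB(Q_m) = 31.7137.
DWL = ½ × 7.0790 × 31.7137 = 112.2506.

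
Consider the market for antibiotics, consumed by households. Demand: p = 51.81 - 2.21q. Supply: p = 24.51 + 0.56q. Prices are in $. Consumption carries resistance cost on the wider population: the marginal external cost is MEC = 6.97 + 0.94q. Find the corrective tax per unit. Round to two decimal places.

tax = $12.12 per unit

Social marginal benefit = demand − MEC = 44.84 - 3.15q.
Set SMB = MC: 44.84 - 3.15q = 24.51 + 0.56q → q* = 5.4798.
The Pigouvian tax equals MEC at q*: 6.97 + 0.94×5.4798 = 12.1210.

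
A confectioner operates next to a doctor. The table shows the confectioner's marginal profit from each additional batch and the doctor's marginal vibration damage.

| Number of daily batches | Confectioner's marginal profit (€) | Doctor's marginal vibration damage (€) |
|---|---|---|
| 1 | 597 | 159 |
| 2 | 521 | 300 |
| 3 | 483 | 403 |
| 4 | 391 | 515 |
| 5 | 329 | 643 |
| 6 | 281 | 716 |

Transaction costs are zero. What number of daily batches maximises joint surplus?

Bargaining reaches the level where marginal profit last exceeds marginal vibration damage.
That holds through level 3 (483 ≥ 403) but not at 4 (391 < 515).

3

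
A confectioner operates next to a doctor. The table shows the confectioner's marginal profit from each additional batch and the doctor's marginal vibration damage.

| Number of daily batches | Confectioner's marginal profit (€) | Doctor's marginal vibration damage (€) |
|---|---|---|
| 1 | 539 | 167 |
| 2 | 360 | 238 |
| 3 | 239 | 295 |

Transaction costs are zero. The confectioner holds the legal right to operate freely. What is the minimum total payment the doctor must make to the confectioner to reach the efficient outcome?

€239

Left alone the confectioner would choose level 3 (marginal profit stays positive).
Efficient level: k* = 2 (marginal profit ≥ marginal vibration damage through 2).
The doctor must at least cover the confectioner's forgone profit from cutting 3→2: 239 = 239.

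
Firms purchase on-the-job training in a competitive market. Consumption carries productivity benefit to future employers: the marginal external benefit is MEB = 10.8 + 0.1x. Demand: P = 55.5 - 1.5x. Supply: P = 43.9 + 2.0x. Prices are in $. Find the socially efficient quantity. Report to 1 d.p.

Social marginal benefit = demand + MEB = 66.3 - 1.4x.
Set SMB = MC: 66.3 - 1.4x = 43.9 + 2.0x → x* = 6.5882.

x* = 6.6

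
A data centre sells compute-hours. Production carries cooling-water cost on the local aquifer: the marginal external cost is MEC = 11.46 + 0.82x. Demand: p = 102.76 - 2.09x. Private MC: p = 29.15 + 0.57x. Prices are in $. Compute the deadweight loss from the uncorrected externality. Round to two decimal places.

Market equilibrium (private): 29.15 + 0.57x = 102.76 - 2.09x → x_m = 27.6729.
Social marginal cost = private MC + MEC = 40.61 + 1.39x.
Set SMC = demand: 40.61 + 1.39x = 102.76 - 2.09x → x* = 17.8592.
The welfare-loss triangle has base |x_m − x*| and height MEC(x_m) (the vertical gap between SMC and demand is zero at x* and MEC at x_m).
DWL = ½ × 9.8137 × 34.1518 = 167.5778.

DWL = $167.58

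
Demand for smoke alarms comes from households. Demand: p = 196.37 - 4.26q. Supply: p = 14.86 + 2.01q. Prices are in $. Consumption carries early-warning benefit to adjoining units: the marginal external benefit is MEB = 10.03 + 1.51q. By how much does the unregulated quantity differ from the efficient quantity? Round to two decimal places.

Market equilibrium (private): 14.86 + 2.01q = 196.37 - 4.26q → q_m = 28.9490.
Social marginal benefit = demand + MEB = 206.40 - 2.75q.
Set SMB = MC: 206.40 - 2.75q = 14.86 + 2.01q → q* = 40.2395.
Gap = |28.9490 − 40.2395| = 11.2905.

11.29 units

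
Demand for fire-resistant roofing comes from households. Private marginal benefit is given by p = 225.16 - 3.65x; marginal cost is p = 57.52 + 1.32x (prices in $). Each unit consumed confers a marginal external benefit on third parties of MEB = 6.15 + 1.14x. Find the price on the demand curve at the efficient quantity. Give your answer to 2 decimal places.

Social marginal benefit = demand + MEB = 231.31 - 2.51x.
Set SMB = MC: 231.31 - 2.51x = 57.52 + 1.32x → x* = 45.3760.
Consumer price on the demand curve at x*: 225.16 − 3.65×45.3760 = 59.5376.

P = $59.54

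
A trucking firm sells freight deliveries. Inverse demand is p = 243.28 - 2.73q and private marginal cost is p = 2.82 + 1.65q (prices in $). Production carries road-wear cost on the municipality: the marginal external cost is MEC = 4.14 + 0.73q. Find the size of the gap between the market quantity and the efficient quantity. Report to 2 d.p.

Market equilibrium (private): 2.82 + 1.65q = 243.28 - 2.73q → q_m = 54.8995.
Social marginal cost = private MC + MEC = 6.96 + 2.38q.
Set SMC = demand: 6.96 + 2.38q = 243.28 - 2.73q → q* = 46.2466.
Gap = |54.8995 − 46.2466| = 8.6529.

8.65 units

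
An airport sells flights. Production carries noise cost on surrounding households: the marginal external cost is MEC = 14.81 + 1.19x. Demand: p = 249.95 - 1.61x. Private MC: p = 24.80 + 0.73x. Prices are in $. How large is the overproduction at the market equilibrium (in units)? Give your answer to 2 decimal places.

Market equilibrium (private): 24.80 + 0.73x = 249.95 - 1.61x → x_m = 96.2179.
Social marginal cost = private MC + MEC = 39.61 + 1.92x.
Set SMC = demand: 39.61 + 1.92x = 249.95 - 1.61x → x* = 59.5864.
Gap = |96.2179 − 59.5864| = 36.6315.

36.63 units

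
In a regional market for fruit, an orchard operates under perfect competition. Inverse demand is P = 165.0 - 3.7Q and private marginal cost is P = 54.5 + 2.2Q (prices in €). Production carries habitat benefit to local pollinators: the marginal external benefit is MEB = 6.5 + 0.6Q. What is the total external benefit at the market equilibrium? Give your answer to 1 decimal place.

Market equilibrium (private): 54.5 + 2.2Q = 165.0 - 3.7Q → Q_m = 18.7288.
Total external benefit = ∫₀^{Q_m} (6.5 + 0.6Q) dQ = 6.5×18.7288 + ½×0.6×18.7288² = 226.9676.

€227.0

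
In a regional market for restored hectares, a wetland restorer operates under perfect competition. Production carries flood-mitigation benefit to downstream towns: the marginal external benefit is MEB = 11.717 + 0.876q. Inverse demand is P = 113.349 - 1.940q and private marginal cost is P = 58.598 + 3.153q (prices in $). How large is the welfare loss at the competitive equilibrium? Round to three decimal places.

Market equilibrium (private): 58.598 + 3.153q = 113.349 - 1.940q → q_m = 10.7502.
Social marginal cost = private MC − MEB = 46.881 + 2.277q.
Set SMC = demand: 46.881 + 2.277q = 113.349 - 1.940q → q* = 15.7619.
The welfare-loss triangle has base |q_m − q*| and height MEB(q_m) (the vertical gap between SMC and demand is zero at q* and MEB at q_m).
DWL = ½ × 5.0117 × 21.1342 = 52.9591.

DWL = $52.959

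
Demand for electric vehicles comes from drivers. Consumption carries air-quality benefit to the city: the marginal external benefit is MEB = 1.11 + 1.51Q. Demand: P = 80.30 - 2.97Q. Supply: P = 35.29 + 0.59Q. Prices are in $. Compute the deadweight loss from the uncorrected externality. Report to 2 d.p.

Market equilibrium (private): 35.29 + 0.59Q = 80.30 - 2.97Q → Q_m = 12.6433.
Social marginal benefit = demand + MEB = 81.41 - 1.46Q.
Set SMB = MC: 81.41 - 1.46Q = 35.29 + 0.59Q → Q* = 22.4976.
Between Q* and Q_m the wedge SMB − MC runs linearly from 0 to MEB(Q_m), so the loss is a triangle.
DWL = ½ × 9.8543 × 20.2013 = 99.5348.

DWL = $99.53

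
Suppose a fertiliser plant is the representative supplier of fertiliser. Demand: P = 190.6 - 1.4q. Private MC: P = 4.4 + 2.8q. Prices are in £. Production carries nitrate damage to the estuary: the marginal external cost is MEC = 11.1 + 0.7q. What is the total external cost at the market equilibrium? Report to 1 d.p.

£1180.0

Market equilibrium (private): 4.4 + 2.8q = 190.6 - 1.4q → q_m = 44.3333.
Total external cost = ∫₀^{q_m} (11.1 + 0.7q) dq = 11.1×44.3333 + ½×0.7×44.3333² = 1180.0042.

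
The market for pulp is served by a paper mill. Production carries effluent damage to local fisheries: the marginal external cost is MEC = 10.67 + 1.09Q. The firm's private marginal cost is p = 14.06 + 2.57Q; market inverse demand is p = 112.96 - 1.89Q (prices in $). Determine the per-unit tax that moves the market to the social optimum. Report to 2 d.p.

Social marginal cost = private MC + MEC = 24.73 + 3.66Q.
Set SMC = demand: 24.73 + 3.66Q = 112.96 - 1.89Q → Q* = 15.8973.
The Pigouvian tax equals MEC at Q*: 10.67 + 1.09×15.8973 = 27.9981.

tax = $28.00 per unit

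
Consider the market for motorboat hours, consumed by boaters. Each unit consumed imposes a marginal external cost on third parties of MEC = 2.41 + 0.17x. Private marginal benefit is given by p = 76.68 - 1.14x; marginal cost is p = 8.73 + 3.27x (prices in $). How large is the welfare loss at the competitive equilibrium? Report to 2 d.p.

Market equilibrium (private): 8.73 + 3.27x = 76.68 - 1.14x → x_m = 15.4082.
Social marginal benefit = demand − MEC = 74.27 - 1.31x.
Set SMB = MC: 74.27 - 1.31x = 8.73 + 3.27x → x* = 14.3100.
The welfare-loss triangle has base |x_m − x*| and height MEC(x_m) (the vertical gap between SMB and MC is zero at x* and MEC at x_m).
DWL = ½ × 1.0982 × 5.0294 = 2.7616.

DWL = $2.76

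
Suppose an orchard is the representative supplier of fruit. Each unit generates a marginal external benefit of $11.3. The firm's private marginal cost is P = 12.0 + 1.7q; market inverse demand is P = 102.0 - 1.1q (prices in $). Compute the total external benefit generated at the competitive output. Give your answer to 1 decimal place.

$363.2

Market equilibrium (private): 12.0 + 1.7q = 102.0 - 1.1q → q_m = 32.1429.
Total external benefit = MEB × q_m = 11.3 × 32.1429 = 363.2148.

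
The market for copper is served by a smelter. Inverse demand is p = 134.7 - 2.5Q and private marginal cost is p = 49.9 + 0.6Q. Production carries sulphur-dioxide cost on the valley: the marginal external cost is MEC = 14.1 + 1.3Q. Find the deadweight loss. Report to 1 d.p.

Market equilibrium (private): 49.9 + 0.6Q = 134.7 - 2.5Q → Q_m = 27.3548.
Social marginal cost = private MC + MEC = 64.0 + 1.9Q.
Set SMC = demand: 64.0 + 1.9Q = 134.7 - 2.5Q → Q* = 16.0682.
The welfare-loss triangle has base |Q_m − Q*| and height MEC(Q_m) (the vertical gap between SMC and demand is zero at Q* and MEC at Q_m).
DWL = ½ × 11.2866 × 49.6613 = 280.2536.

DWL = 280.3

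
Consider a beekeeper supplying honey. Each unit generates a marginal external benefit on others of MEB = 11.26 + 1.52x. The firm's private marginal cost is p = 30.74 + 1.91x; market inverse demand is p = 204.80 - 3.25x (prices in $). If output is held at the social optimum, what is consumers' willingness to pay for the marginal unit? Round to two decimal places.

P = $39.34

Social marginal cost = private MC − MEB = 19.48 + 0.39x.
Set SMC = demand: 19.48 + 0.39x = 204.80 - 3.25x → x* = 50.9121.
Consumer price on the demand curve at x*: 204.80 − 3.25×50.9121 = 39.3357.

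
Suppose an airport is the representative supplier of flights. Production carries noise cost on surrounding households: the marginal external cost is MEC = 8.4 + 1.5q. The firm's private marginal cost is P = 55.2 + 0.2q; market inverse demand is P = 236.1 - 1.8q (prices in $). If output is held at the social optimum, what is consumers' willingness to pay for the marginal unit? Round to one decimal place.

P = $147.4

Social marginal cost = private MC + MEC = 63.6 + 1.7q.
Set SMC = demand: 63.6 + 1.7q = 236.1 - 1.8q → q* = 49.2857.
Consumer price on the demand curve at q*: 236.1 − 1.8×49.2857 = 147.3857.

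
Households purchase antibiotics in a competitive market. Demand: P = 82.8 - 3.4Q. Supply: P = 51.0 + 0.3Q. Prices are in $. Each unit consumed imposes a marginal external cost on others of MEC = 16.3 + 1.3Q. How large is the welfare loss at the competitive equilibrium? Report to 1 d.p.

Market equilibrium (private): 51.0 + 0.3Q = 82.8 - 3.4Q → Q_m = 8.5946.
Social marginal benefit = demand − MEC = 66.5 - 4.7Q.
Set SMB = MC: 66.5 - 4.7Q = 51.0 + 0.3Q → Q* = 3.1000.
Between Q* and Q_m the wedge MC − SMB runs linearly from 0 to MEC(Q_m), so the loss is a triangle.
DWL = ½ × 5.4946 × 27.4730 = 75.4766.

DWL = $75.5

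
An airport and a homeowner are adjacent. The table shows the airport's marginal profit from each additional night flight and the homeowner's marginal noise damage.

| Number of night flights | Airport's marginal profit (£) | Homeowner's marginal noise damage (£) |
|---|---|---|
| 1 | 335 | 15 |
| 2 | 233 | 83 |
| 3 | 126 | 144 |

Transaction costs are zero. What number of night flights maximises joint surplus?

Bargaining reaches the level where marginal profit last exceeds marginal noise damage.
That holds through level 2 (233 ≥ 83) but not at 3 (126 < 144).

2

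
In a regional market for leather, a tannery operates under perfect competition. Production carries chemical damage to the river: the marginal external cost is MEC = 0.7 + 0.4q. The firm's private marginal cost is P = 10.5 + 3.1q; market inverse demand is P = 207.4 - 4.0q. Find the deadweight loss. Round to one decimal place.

Market equilibrium (private): 10.5 + 3.1q = 207.4 - 4.0q → q_m = 27.7324.
Social marginal cost = private MC + MEC = 11.2 + 3.5q.
Set SMC = demand: 11.2 + 3.5q = 207.4 - 4.0q → q* = 26.1600.
The loss is the area between SMC and demand from q* to q_m; with linear curves that's a triangle of height MEC(q_m).
DWL = ½ × 1.5724 × 11.7930 = 9.2717.

DWL = 9.3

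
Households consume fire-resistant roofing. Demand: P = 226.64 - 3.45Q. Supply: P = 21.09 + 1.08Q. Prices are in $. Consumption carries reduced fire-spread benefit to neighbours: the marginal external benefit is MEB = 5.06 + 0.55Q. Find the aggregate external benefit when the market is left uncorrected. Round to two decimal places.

Market equilibrium (private): 21.09 + 1.08Q = 226.64 - 3.45Q → Q_m = 45.3753.
Total external benefit = ∫₀^{Q_m} (5.06 + 0.55Q) dQ = 5.06×45.3753 + ½×0.55×45.3753² = 795.8014.

$795.80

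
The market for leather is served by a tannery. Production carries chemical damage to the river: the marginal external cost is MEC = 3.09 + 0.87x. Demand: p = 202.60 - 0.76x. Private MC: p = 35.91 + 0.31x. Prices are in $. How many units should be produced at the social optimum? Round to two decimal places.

Social marginal cost = private MC + MEC = 39.00 + 1.18x.
Set SMC = demand: 39.00 + 1.18x = 202.60 - 0.76x → x* = 84.3299.

x* = 84.33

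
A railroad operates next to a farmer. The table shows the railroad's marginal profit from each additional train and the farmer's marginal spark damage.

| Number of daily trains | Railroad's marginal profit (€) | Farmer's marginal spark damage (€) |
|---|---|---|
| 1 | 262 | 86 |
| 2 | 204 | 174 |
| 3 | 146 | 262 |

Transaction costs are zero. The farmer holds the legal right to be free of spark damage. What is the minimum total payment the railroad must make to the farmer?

€260

Efficient level: marginal profit ≥ marginal spark damage through level 2, so k* = 2.
With the farmer holding the right, the railroad must at least compensate total damage at k*: 86 + 174 = 260.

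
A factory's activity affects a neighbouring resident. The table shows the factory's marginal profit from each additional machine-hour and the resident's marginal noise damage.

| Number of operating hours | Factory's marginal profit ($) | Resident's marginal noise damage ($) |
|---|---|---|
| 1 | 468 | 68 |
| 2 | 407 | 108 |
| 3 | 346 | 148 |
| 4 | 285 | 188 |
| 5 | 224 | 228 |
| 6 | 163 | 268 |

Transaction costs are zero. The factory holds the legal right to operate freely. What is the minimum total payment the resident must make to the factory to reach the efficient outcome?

Left alone the factory would choose level 6 (marginal profit stays positive).
Efficient level: k* = 4 (marginal profit ≥ marginal noise damage through 4).
The resident must at least cover the factory's forgone profit from cutting 6→4: 224 + 163 = 387.

$387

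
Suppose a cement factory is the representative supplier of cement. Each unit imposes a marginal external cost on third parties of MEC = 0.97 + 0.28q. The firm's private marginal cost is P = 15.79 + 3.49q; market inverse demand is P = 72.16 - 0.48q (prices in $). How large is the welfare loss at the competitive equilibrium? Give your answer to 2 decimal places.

DWL = $2.88

Market equilibrium (private): 15.79 + 3.49q = 72.16 - 0.48q → q_m = 14.1990.
Social marginal cost = private MC + MEC = 16.76 + 3.77q.
Set SMC = demand: 16.76 + 3.77q = 72.16 - 0.48q → q* = 13.0353.
Height of the DWL triangle at q_m is SMC(q_m) − demand(q_m) = MEC(q_m) = 4.9457.
DWL = ½ × 1.1637 × 4.9457 = 2.8777.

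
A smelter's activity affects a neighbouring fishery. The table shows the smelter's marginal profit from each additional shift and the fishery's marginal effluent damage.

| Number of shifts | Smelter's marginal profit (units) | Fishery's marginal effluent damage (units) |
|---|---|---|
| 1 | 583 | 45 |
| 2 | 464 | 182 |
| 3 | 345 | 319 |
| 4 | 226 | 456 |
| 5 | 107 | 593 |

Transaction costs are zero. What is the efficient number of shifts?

Bargaining reaches the level where marginal profit last exceeds marginal effluent damage.
That holds through level 3 (345 ≥ 319) but not at 4 (226 < 456).

3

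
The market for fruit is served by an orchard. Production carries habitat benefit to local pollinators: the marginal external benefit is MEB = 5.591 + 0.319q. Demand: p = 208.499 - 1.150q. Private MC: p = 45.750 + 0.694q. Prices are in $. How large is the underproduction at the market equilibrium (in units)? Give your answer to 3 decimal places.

Market equilibrium (private): 45.750 + 0.694q = 208.499 - 1.150q → q_m = 88.2587.
Social marginal cost = private MC − MEB = 40.159 + 0.375q.
Set SMC = demand: 40.159 + 0.375q = 208.499 - 1.150q → q* = 110.3869.
Gap = |88.2587 − 110.3869| = 22.1282.

22.128 units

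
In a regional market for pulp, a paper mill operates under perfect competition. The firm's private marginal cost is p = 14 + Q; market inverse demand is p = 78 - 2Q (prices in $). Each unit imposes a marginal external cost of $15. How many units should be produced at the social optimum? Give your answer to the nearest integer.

Q* = 16

Social marginal cost = private MC + MEC = 29 + Q.
Set SMC = demand: 29 + Q = 78 - 2Q → Q* = 16.3333.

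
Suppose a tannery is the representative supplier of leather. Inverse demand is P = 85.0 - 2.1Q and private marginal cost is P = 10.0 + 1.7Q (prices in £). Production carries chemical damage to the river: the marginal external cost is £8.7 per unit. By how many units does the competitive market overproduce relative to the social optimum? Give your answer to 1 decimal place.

Market equilibrium (private): 10.0 + 1.7Q = 85.0 - 2.1Q → Q_m = 19.7368.
Social marginal cost = private MC + MEC = 18.7 + 1.7Q.
Set SMC = demand: 18.7 + 1.7Q = 85.0 - 2.1Q → Q* = 17.4474.
Gap = |19.7368 − 17.4474| = 2.2894.

2.3 units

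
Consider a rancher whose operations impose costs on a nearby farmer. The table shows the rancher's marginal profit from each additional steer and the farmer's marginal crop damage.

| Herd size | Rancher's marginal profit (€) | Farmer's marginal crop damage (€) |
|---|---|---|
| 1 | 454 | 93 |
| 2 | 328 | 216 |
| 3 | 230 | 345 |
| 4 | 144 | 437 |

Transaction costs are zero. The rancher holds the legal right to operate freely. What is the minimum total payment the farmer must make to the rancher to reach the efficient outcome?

€374

Left alone the rancher would choose level 4 (marginal profit stays positive).
Efficient level: k* = 2 (marginal profit ≥ marginal crop damage through 2).
The farmer must at least cover the rancher's forgone profit from cutting 4→2: 230 + 144 = 374.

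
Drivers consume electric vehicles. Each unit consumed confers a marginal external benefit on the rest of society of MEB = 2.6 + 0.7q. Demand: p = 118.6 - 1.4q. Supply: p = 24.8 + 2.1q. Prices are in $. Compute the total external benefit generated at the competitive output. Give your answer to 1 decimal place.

$321.1

Market equilibrium (private): 24.8 + 2.1q = 118.6 - 1.4q → q_m = 26.8000.
Total external benefit = ∫₀^{q_m} (2.6 + 0.7q) dq = 2.6×26.8000 + ½×0.7×26.8000² = 321.0640.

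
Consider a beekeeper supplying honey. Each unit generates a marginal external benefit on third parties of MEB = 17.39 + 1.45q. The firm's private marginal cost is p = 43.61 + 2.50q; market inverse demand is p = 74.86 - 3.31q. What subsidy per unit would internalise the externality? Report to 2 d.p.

Social marginal cost = private MC − MEB = 26.22 + 1.05q.
Set SMC = demand: 26.22 + 1.05q = 74.86 - 3.31q → q* = 11.1560.
The Pigouvian subsidy equals MEB at q*: 17.39 + 1.45×11.1560 = 33.5662.

subsidy = 33.57 per unit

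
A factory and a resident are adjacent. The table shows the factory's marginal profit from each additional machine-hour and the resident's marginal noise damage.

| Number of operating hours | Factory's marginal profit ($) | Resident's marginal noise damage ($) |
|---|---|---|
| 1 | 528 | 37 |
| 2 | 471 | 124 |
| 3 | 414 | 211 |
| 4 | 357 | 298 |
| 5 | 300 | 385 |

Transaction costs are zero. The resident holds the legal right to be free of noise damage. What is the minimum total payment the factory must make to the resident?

Efficient level: marginal profit ≥ marginal noise damage through level 4, so k* = 4.
With the resident holding the right, the factory must at least compensate total damage at k*: 37 + 124 + 211 + 298 = 670.

$670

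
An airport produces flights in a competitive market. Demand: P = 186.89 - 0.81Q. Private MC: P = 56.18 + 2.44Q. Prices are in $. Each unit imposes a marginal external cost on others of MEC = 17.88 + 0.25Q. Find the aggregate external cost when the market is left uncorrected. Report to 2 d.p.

Market equilibrium (private): 56.18 + 2.44Q = 186.89 - 0.81Q → Q_m = 40.2185.
Total external cost = ∫₀^{Q_m} (17.88 + 0.25Q) dQ = 17.88×40.2185 + ½×0.25×40.2185² = 921.2977.

$921.30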